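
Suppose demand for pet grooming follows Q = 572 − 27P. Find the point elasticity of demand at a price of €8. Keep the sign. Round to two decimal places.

At P = 8, Q = 356.
dQ/dP = −27.
ε = (dQ/dP)(P/Q) = (-27)(8/356).

-0.61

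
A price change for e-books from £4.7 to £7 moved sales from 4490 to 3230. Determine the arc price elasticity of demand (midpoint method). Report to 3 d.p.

ΔQ = 3230 − 4490 = -1260; ΔP = 7 − 4.7 = 2.3.
Midpoints: P̄ = 5.85, Q̄ = 3860.0.
ε = (ΔQ/ΔP)(P̄/Q̄) = (-1260/2.3)(5.85/3860.0).

-0.830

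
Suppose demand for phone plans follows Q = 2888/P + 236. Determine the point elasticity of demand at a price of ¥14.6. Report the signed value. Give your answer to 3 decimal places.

-0.456

At P = 14.6, Q = 433.808.
dQ/dP = −2888/P² = -13.549.
ε = (dQ/dP)(P/Q) = (-13.549)(14.6/433.808).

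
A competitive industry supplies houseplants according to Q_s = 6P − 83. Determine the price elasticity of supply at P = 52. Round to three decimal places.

At P = 52, Q_s = 229.
dQ_s/dP = 6.
ε_s = (dQ_s/dP)(P/Q_s) = (6)(52/229).

1.362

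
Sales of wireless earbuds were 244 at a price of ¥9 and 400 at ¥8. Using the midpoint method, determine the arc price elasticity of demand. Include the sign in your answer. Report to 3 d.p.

-4.118

ΔQ = 400 − 244 = 156; ΔP = 8 − 9 = -1.
Midpoints: P̄ = 8.50, Q̄ = 322.0.
ε = (ΔQ/ΔP)(P̄/Q̄) = (156/-1)(8.50/322.0).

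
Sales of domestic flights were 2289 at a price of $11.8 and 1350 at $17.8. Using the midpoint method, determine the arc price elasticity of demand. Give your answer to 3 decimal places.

-1.273

ΔQ = 1350 − 2289 = -939; ΔP = 17.8 − 11.8 = 6.
Midpoints: P̄ = 14.80, Q̄ = 1819.5.
ε = (ΔQ/ΔP)(P̄/Q̄) = (-939/6)(14.80/1819.5).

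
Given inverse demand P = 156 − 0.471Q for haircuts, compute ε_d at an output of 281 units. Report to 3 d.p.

-0.179

At Q = 281, P = 156 − 0.471(281) = 23.65.
dP/dQ = −0.471, so dQ/dP = 1/(−0.471) = -2.123.
ε = (dQ/dP)(P/Q) = (-2.123)(23.65/281).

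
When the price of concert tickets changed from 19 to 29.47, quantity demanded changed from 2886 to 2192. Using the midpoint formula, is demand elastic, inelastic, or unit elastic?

Arc ε ≈ -0.633.
|ε| = 0.63 < 1.

inelastic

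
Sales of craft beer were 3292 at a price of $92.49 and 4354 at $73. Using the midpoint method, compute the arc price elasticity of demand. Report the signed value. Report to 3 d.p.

ΔQ = 4354 − 3292 = 1062; ΔP = 73 − 92.49 = -19.49.
Midpoints: P̄ = 82.75, Q̄ = 3823.0.
ε = (ΔQ/ΔP)(P̄/Q̄) = (1062/-19.49)(82.75/3823.0).

-1.179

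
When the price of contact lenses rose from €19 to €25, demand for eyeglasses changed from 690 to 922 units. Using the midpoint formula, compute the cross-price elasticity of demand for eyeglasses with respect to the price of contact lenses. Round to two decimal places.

1.06

ΔQ_x = 922 − 690 = 232; ΔP_y = 25 − 19 = 6.
Midpoints: P̄_y = 22.00, Q̄_x = 806.0.
ε_xy = (ΔQ_x/ΔP_y)(P̄_y/Q̄_x) = (232/6)(22.00/806.0).
ε_xy > 0, so the goods are substitutes.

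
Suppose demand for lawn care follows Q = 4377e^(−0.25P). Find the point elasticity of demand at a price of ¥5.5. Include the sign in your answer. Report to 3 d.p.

-1.375

At P = 5.5, Q = 1106.679.
dQ/dP = −0.25·4377e^(−0.25P) = −0.25Q = -276.670.
ε = (dQ/dP)(P/Q) = (-276.670)(5.5/1106.679).
|ε| > 1, so demand is elastic at this price.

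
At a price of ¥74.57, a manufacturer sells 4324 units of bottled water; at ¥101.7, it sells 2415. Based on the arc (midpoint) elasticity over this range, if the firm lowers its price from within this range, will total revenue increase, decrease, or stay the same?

increase

Arc ε = (-1909/27.13)(88.13/3369.5) ≈ -1.841.
|ε| = 1.84 > 1, so demand is elastic. A price cut therefore raises total revenue.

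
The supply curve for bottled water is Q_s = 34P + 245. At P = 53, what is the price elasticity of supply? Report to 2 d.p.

0.88

At P = 53, Q_s = 2047.
dQ_s/dP = 34.
ε_s = (dQ_s/dP)(P/Q_s) = (34)(53/2047).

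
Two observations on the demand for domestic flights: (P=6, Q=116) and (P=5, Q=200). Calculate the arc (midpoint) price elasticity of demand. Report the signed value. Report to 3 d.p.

-2.924

ΔQ = 200 − 116 = 84; ΔP = 5 − 6 = -1.
Midpoints: P̄ = 5.50, Q̄ = 158.0.
ε = (ΔQ/ΔP)(P̄/Q̄) = (84/-1)(5.50/158.0).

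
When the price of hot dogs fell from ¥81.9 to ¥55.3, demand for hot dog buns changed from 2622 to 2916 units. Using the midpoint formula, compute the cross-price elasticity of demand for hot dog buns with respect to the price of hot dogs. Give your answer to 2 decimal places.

ΔQ_x = 2916 − 2622 = 294; ΔP_y = 55.3 − 81.9 = -26.6.
Midpoints: P̄_y = 68.60, Q̄_x = 2769.0.
ε_xy = (ΔQ_x/ΔP_y)(P̄_y/Q̄_x) = (294/-26.6)(68.60/2769.0).
ε_xy < 0, so the goods are complements.

-0.27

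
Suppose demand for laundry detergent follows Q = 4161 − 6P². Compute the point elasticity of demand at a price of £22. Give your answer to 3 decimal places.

At P = 22, Q = 1257.
dQ/dP = −12P = -264.
ε = (dQ/dP)(P/Q) = (-264)(22/1257).

-4.621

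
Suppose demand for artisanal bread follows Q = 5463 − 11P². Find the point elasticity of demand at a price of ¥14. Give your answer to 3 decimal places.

At P = 14, Q = 3307.
dQ/dP = −22P = -308.
ε = (dQ/dP)(P/Q) = (-308)(14/3307).

-1.304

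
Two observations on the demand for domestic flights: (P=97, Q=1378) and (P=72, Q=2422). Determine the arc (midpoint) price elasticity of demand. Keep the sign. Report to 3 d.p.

-1.857

ΔQ = 2422 − 1378 = 1044; ΔP = 72 − 97 = -25.
Midpoints: P̄ = 84.50, Q̄ = 1900.0.
ε = (ΔQ/ΔP)(P̄/Q̄) = (1044/-25)(84.50/1900.0).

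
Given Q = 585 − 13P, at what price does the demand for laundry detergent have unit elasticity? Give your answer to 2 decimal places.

For linear demand Q = a − bP, ε = −bP/(a − bP). |ε| = 1 when bP = a − bP, i.e. P = a/(2b).
P = 585/(2·13) = 585/26 = 22.5000.

22.50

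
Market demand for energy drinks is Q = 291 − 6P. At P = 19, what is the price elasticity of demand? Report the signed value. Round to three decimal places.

At P = 19, Q = 177.
dQ/dP = −6.
ε = (dQ/dP)(P/Q) = (-6)(19/177).
|ε| < 1, so demand is inelastic at this price.

-0.644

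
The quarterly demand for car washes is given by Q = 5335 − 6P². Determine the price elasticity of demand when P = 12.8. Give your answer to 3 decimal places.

At P = 12.8, Q = 4351.960.
dQ/dP = −12P = -153.600.
ε = (dQ/dP)(P/Q) = (-153.600)(12.8/4351.960).

-0.452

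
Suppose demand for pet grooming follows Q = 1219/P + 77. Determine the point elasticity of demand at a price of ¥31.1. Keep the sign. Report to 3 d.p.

-0.337

At P = 31.1, Q = 116.196.
dQ/dP = −1219/P² = -1.260.
ε = (dQ/dP)(P/Q) = (-1.260)(31.1/116.196).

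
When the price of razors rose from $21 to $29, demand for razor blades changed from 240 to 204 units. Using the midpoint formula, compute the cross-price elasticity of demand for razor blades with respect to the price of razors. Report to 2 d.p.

ΔQ_x = 204 − 240 = -36; ΔP_y = 29 − 21 = 8.
Midpoints: P̄_y = 25.00, Q̄_x = 222.0.
ε_xy = (ΔQ_x/ΔP_y)(P̄_y/Q̄_x) = (-36/8)(25.00/222.0).

-0.51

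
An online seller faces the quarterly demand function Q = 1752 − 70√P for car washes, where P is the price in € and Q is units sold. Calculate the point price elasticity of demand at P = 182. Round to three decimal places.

-0.585

At P = 182, Q = 807.648.
dQ/dP = −70/(2√P) = -2.594.
ε = (dQ/dP)(P/Q) = (-2.594)(182/807.648).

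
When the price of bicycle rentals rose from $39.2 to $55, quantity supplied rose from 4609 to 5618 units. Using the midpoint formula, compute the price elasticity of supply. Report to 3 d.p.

ΔQ = 5618 − 4609 = 1009; ΔP = 55 − 39.2 = 15.8.
Midpoints: P̄ = 47.10, Q̄ = 5113.5.
ε_s = (ΔQ/ΔP)(P̄/Q̄) = (1009/15.8)(47.10/5113.5).

0.588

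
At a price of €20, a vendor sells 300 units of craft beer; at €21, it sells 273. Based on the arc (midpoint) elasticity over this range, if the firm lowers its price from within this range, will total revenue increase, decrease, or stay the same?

increase

Arc ε = (-27/1)(20.50/286.5) ≈ -1.932.
|ε| = 1.93 > 1, so demand is elastic. A price cut therefore raises total revenue.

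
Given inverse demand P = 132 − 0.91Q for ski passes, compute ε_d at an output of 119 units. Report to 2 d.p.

At Q = 119, P = 132 − 0.91(119) = 23.71.
dP/dQ = −0.91, so dQ/dP = 1/(−0.91) = -1.099.
ε = (dQ/dP)(P/Q) = (-1.099)(23.71/119).

-0.22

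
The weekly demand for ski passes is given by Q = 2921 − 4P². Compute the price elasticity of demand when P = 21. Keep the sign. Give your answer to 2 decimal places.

At P = 21, Q = 1157.
dQ/dP = −8P = -168.
ε = (dQ/dP)(P/Q) = (-168)(21/1157).
|ε| > 1, so demand is elastic at this price.

-3.05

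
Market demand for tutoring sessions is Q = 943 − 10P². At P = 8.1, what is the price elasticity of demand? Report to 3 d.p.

At P = 8.1, Q = 286.900.
dQ/dP = −20P = -162.
ε = (dQ/dP)(P/Q) = (-162)(8.1/286.900).
|ε| > 1, so demand is elastic at this price.

-4.574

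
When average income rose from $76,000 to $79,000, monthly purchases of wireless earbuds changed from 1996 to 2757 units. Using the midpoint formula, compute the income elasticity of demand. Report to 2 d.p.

ΔQ = 761, ΔI = 3000. Midpoints: Ī = 77,500, Q̄ = 2376.5.
ε_I = (ΔQ/ΔI)(Ī/Q̄) = (761/3000)(77500/2376.5).
ε_I > 0, so the good is normal.

8.27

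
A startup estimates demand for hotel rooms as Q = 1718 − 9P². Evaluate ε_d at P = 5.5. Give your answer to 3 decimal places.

-0.377

At P = 5.5, Q = 1445.750.
dQ/dP = −18P = -99.
ε = (dQ/dP)(P/Q) = (-99)(5.5/1445.750).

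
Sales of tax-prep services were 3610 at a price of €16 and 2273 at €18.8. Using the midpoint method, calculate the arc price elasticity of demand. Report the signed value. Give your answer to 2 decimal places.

ΔQ = 2273 − 3610 = -1337; ΔP = 18.8 − 16 = 2.8.
Midpoints: P̄ = 17.40, Q̄ = 2941.5.
ε = (ΔQ/ΔP)(P̄/Q̄) = (-1337/2.8)(17.40/2941.5).

-2.82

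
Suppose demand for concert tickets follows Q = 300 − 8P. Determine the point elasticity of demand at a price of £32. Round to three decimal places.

At P = 32, Q = 44.
dQ/dP = −8.
ε = (dQ/dP)(P/Q) = (-8)(32/44).
|ε| > 1, so demand is elastic at this price.

-5.818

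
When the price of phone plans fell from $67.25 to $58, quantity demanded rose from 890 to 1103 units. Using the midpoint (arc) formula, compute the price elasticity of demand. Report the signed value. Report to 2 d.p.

-1.45

ΔQ = 1103 − 890 = 213; ΔP = 58 − 67.25 = -9.25.
Midpoints: P̄ = 62.62, Q̄ = 996.5.
ε = (ΔQ/ΔP)(P̄/Q̄) = (213/-9.25)(62.62/996.5).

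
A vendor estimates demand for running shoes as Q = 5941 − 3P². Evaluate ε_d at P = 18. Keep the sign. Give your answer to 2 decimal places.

-0.39

At P = 18, Q = 4969.
dQ/dP = −6P = -108.
ε = (dQ/dP)(P/Q) = (-108)(18/4969).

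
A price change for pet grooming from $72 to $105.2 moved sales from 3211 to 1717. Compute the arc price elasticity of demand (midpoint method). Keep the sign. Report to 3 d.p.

-1.618

ΔQ = 1717 − 3211 = -1494; ΔP = 105.2 − 72 = 33.2.
Midpoints: P̄ = 88.60, Q̄ = 2464.0.
ε = (ΔQ/ΔP)(P̄/Q̄) = (-1494/33.2)(88.60/2464.0).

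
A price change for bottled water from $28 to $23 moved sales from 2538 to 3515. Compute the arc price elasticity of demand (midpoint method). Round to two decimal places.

-1.65

ΔQ = 3515 − 2538 = 977; ΔP = 23 − 28 = -5.
Midpoints: P̄ = 25.50, Q̄ = 3026.5.
ε = (ΔQ/ΔP)(P̄/Q̄) = (977/-5)(25.50/3026.5).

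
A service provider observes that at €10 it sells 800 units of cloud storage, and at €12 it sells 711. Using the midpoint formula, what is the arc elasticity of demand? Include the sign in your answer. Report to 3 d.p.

-0.648

ΔQ = 711 − 800 = -89; ΔP = 12 − 10 = 2.
Midpoints: P̄ = 11.00, Q̄ = 755.5.
ε = (ΔQ/ΔP)(P̄/Q̄) = (-89/2)(11.00/755.5).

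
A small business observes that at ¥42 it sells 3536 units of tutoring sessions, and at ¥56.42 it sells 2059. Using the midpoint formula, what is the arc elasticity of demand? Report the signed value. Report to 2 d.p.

ΔQ = 2059 − 3536 = -1477; ΔP = 56.42 − 42 = 14.42.
Midpoints: P̄ = 49.21, Q̄ = 2797.5.
ε = (ΔQ/ΔP)(P̄/Q̄) = (-1477/14.42)(49.21/2797.5).

-1.80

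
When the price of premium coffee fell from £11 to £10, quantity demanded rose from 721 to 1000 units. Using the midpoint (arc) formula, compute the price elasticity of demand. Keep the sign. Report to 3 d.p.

-3.404

ΔQ = 1000 − 721 = 279; ΔP = 10 − 11 = -1.
Midpoints: P̄ = 10.50, Q̄ = 860.5.
ε = (ΔQ/ΔP)(P̄/Q̄) = (279/-1)(10.50/860.5).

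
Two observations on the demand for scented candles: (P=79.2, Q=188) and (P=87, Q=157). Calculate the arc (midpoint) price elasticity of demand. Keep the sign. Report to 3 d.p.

ΔQ = 157 − 188 = -31; ΔP = 87 − 79.2 = 7.8.
Midpoints: P̄ = 83.10, Q̄ = 172.5.
ε = (ΔQ/ΔP)(P̄/Q̄) = (-31/7.8)(83.10/172.5).

-1.915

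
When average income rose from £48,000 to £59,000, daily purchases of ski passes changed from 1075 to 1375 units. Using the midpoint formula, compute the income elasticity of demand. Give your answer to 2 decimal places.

ΔQ = 300, ΔI = 11000. Midpoints: Ī = 53,500, Q̄ = 1225.0.
ε_I = (ΔQ/ΔI)(Ī/Q̄) = (300/11000)(53500/1225.0).

1.19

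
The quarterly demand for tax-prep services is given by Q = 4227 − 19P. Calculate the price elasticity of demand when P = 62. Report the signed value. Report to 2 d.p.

-0.39

At P = 62, Q = 3049.
dQ/dP = −19.
ε = (dQ/dP)(P/Q) = (-19)(62/3049).
|ε| < 1, so demand is inelastic at this price.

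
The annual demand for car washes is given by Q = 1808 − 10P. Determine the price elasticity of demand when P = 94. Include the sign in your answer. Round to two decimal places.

-1.08

At P = 94, Q = 868.
dQ/dP = −10.
ε = (dQ/dP)(P/Q) = (-10)(94/868).
|ε| > 1, so demand is elastic at this price.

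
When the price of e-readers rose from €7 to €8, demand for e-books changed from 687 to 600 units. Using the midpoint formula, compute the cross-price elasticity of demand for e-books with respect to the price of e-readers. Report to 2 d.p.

ΔQ_x = 600 − 687 = -87; ΔP_y = 8 − 7 = 1.
Midpoints: P̄_y = 7.50, Q̄_x = 643.5.
ε_xy = (ΔQ_x/ΔP_y)(P̄_y/Q̄_x) = (-87/1)(7.50/643.5).

-1.01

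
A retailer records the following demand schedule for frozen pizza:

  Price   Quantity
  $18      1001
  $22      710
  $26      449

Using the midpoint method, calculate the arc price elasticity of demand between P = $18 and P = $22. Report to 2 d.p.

-1.70

At P = 18, Q = 1001; at P = 22, Q = 710.
ΔQ = -291, ΔP = 4. Midpoints: P̄ = 20.00, Q̄ = 855.5.
ε = (ΔQ/ΔP)(P̄/Q̄) = (-291/4)(20.00/855.5).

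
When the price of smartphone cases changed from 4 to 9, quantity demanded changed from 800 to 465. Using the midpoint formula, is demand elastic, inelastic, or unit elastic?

Arc ε ≈ -0.689.
|ε| = 0.69 < 1.

inelastic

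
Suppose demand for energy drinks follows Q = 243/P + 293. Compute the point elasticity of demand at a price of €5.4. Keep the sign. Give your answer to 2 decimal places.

-0.13

At P = 5.4, Q = 338.
dQ/dP = −243/P² = -8.333.
ε = (dQ/dP)(P/Q) = (-8.333)(5.4/338).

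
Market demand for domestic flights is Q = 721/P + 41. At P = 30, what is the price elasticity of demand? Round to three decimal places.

-0.370

At P = 30, Q = 65.033.
dQ/dP = −721/P² = -0.801.
ε = (dQ/dP)(P/Q) = (-0.801)(30/65.033).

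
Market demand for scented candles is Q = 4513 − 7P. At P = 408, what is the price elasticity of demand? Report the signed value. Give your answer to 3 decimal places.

-1.724

At P = 408, Q = 1657.
dQ/dP = −7.
ε = (dQ/dP)(P/Q) = (-7)(408/1657).
|ε| > 1, so demand is elastic at this price.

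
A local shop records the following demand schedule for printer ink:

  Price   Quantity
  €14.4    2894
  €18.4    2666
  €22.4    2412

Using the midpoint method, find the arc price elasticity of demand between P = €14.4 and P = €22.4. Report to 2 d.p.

-0.42

At P = 14.4, Q = 2894; at P = 22.4, Q = 2412.
ΔQ = -482, ΔP = 8.0. Midpoints: P̄ = 18.40, Q̄ = 2653.0.
ε = (ΔQ/ΔP)(P̄/Q̄) = (-482/8.0)(18.40/2653.0).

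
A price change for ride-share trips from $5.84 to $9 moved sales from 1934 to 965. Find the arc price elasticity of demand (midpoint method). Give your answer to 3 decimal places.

-1.570

ΔQ = 965 − 1934 = -969; ΔP = 9 − 5.84 = 3.16.
Midpoints: P̄ = 7.42, Q̄ = 1449.5.
ε = (ΔQ/ΔP)(P̄/Q̄) = (-969/3.16)(7.42/1449.5).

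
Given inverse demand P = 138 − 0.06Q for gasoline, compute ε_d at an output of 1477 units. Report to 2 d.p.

-0.56

At Q = 1477, P = 138 − 0.06(1477) = 49.38.
dP/dQ = −0.06, so dQ/dP = 1/(−0.06) = -16.667.
ε = (dQ/dP)(P/Q) = (-16.667)(49.38/1477).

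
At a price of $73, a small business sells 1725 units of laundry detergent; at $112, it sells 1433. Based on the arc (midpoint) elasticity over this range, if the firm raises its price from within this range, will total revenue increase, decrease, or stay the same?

increase

Arc ε = (-292/39)(92.50/1579.0) ≈ -0.439.
|ε| = 0.44 < 1, so demand is inelastic. A price rise therefore raises total revenue.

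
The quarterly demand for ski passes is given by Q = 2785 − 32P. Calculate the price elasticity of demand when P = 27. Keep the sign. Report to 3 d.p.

At P = 27, Q = 1921.
dQ/dP = −32.
ε = (dQ/dP)(P/Q) = (-32)(27/1921).
|ε| < 1, so demand is inelastic at this price.

-0.450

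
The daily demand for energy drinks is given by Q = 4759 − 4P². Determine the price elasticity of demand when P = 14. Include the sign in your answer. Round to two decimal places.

-0.39

At P = 14, Q = 3975.
dQ/dP = −8P = -112.
ε = (dQ/dP)(P/Q) = (-112)(14/3975).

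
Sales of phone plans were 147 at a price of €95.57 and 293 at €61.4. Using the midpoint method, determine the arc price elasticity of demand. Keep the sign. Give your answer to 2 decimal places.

ΔQ = 293 − 147 = 146; ΔP = 61.4 − 95.57 = -34.17.
Midpoints: P̄ = 78.48, Q̄ = 220.0.
ε = (ΔQ/ΔP)(P̄/Q̄) = (146/-34.17)(78.48/220.0).

-1.52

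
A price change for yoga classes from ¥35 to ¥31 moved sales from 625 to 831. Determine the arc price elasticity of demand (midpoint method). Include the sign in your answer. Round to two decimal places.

ΔQ = 831 − 625 = 206; ΔP = 31 − 35 = -4.
Midpoints: P̄ = 33.00, Q̄ = 728.0.
ε = (ΔQ/ΔP)(P̄/Q̄) = (206/-4)(33.00/728.0).

-2.33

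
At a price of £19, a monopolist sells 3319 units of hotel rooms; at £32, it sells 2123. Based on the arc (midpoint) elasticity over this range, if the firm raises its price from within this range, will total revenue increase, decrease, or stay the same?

Arc ε = (-1196/13)(25.50/2721.0) ≈ -0.862.
|ε| = 0.86 < 1, so demand is inelastic. A price rise therefore raises total revenue.

increase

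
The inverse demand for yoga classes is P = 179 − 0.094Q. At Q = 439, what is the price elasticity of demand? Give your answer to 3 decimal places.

-3.338

At Q = 439, P = 179 − 0.094(439) = 137.73.
dP/dQ = −0.094, so dQ/dP = 1/(−0.094) = -10.638.
ε = (dQ/dP)(P/Q) = (-10.638)(137.73/439).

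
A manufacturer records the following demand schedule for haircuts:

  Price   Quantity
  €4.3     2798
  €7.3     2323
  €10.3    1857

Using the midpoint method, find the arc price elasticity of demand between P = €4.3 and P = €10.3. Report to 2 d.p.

At P = 4.3, Q = 2798; at P = 10.3, Q = 1857.
ΔQ = -941, ΔP = 6.0. Midpoints: P̄ = 7.30, Q̄ = 2327.5.
ε = (ΔQ/ΔP)(P̄/Q̄) = (-941/6.0)(7.30/2327.5).

-0.49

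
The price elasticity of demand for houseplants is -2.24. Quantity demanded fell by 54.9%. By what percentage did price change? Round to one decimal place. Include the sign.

24.5%

%ΔP ≈ %ΔQ / ε = (-54.9%)/(-2.24) = 24.51%.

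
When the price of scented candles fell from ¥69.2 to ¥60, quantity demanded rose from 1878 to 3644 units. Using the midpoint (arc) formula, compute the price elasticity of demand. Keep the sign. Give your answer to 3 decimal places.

ΔQ = 3644 − 1878 = 1766; ΔP = 60 − 69.2 = -9.2.
Midpoints: P̄ = 64.60, Q̄ = 2761.0.
ε = (ΔQ/ΔP)(P̄/Q̄) = (1766/-9.2)(64.60/2761.0).

-4.491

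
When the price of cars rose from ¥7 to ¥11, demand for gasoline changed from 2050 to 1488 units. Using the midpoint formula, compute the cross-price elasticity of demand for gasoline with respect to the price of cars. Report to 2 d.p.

-0.71

ΔQ_x = 1488 − 2050 = -562; ΔP_y = 11 − 7 = 4.
Midpoints: P̄_y = 9.00, Q̄_x = 1769.0.
ε_xy = (ΔQ_x/ΔP_y)(P̄_y/Q̄_x) = (-562/4)(9.00/1769.0).
ε_xy < 0, so the goods are complements.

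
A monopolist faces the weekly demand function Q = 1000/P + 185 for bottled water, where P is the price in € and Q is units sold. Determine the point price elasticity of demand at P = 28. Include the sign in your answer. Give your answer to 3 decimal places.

-0.162

At P = 28, Q = 220.714.
dQ/dP = −1000/P² = -1.276.
ε = (dQ/dP)(P/Q) = (-1.276)(28/220.714).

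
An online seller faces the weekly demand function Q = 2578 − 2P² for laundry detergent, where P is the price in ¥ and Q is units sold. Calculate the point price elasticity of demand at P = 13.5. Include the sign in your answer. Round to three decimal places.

-0.329

At P = 13.5, Q = 2213.500.
dQ/dP = −4P = -54.
ε = (dQ/dP)(P/Q) = (-54)(13.5/2213.500).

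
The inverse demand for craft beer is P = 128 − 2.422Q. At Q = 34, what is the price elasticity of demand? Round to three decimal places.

-0.554

At Q = 34, P = 128 − 2.422(34) = 45.65.
dP/dQ = −2.422, so dQ/dP = 1/(−2.422) = -0.413.
ε = (dQ/dP)(P/Q) = (-0.413)(45.65/34).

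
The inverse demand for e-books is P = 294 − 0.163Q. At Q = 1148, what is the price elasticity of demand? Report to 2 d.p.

-0.57

At Q = 1148, P = 294 − 0.163(1148) = 106.88.
dP/dQ = −0.163, so dQ/dP = 1/(−0.163) = -6.135.
ε = (dQ/dP)(P/Q) = (-6.135)(106.88/1148).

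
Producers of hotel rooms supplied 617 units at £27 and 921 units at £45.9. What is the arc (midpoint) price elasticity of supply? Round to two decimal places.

0.76

ΔQ = 921 − 617 = 304; ΔP = 45.9 − 27 = 18.9.
Midpoints: P̄ = 36.45, Q̄ = 769.0.
ε_s = (ΔQ/ΔP)(P̄/Q̄) = (304/18.9)(36.45/769.0).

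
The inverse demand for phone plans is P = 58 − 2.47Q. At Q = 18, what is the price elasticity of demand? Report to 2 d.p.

At Q = 18, P = 58 − 2.47(18) = 13.54.
dP/dQ = −2.47, so dQ/dP = 1/(−2.47) = -0.405.
ε = (dQ/dP)(P/Q) = (-0.405)(13.54/18).

-0.30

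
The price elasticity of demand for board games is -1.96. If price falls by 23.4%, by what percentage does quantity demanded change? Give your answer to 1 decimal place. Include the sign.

%ΔQ ≈ ε × %ΔP = (-1.96)(-23.4%) = 45.86%.

45.9%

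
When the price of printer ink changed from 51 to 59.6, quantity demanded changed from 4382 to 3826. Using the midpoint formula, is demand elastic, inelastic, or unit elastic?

inelastic

Arc ε ≈ -0.871.
|ε| = 0.87 < 1.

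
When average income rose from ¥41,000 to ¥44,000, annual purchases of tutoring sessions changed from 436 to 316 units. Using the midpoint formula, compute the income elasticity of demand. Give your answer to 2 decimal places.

-4.52

ΔQ = -120, ΔI = 3000. Midpoints: Ī = 42,500, Q̄ = 376.0.
ε_I = (ΔQ/ΔI)(Ī/Q̄) = (-120/3000)(42500/376.0).
ε_I < 0, so the good is inferior.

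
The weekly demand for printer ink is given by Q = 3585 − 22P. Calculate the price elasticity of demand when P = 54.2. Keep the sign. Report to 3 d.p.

At P = 54.2, Q = 2392.600.
dQ/dP = −22.
ε = (dQ/dP)(P/Q) = (-22)(54.2/2392.600).

-0.498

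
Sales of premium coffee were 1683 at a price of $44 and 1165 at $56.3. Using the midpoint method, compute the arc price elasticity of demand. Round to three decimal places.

ΔQ = 1165 − 1683 = -518; ΔP = 56.3 − 44 = 12.3.
Midpoints: P̄ = 50.15, Q̄ = 1424.0.
ε = (ΔQ/ΔP)(P̄/Q̄) = (-518/12.3)(50.15/1424.0).

-1.483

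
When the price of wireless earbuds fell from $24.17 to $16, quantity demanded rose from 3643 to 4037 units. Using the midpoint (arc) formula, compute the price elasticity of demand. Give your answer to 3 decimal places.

ΔQ = 4037 − 3643 = 394; ΔP = 16 − 24.17 = -8.17.
Midpoints: P̄ = 20.09, Q̄ = 3840.0.
ε = (ΔQ/ΔP)(P̄/Q̄) = (394/-8.17)(20.09/3840.0).

-0.252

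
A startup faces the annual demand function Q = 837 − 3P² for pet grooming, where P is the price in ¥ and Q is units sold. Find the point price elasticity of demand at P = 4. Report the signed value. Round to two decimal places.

At P = 4, Q = 789.
dQ/dP = −6P = -24.
ε = (dQ/dP)(P/Q) = (-24)(4/789).
|ε| < 1, so demand is inelastic at this price.

-0.12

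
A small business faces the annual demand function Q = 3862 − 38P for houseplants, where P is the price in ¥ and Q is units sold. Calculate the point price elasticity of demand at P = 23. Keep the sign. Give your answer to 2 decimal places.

-0.29

At P = 23, Q = 2988.
dQ/dP = −38.
ε = (dQ/dP)(P/Q) = (-38)(23/2988).
|ε| < 1, so demand is inelastic at this price.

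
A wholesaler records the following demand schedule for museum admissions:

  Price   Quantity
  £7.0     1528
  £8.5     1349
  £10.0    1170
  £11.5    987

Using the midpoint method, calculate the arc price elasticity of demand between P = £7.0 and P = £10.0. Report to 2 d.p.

At P = 7.0, Q = 1528; at P = 10.0, Q = 1170.
ΔQ = -358, ΔP = 3.0. Midpoints: P̄ = 8.50, Q̄ = 1349.0.
ε = (ΔQ/ΔP)(P̄/Q̄) = (-358/3.0)(8.50/1349.0).

-0.75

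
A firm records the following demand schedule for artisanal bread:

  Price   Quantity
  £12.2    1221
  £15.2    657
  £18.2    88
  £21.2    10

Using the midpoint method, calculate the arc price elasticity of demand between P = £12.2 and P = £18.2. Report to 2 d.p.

At P = 12.2, Q = 1221; at P = 18.2, Q = 88.
ΔQ = -1133, ΔP = 6.0. Midpoints: P̄ = 15.20, Q̄ = 654.5.
ε = (ΔQ/ΔP)(P̄/Q̄) = (-1133/6.0)(15.20/654.5).

-4.39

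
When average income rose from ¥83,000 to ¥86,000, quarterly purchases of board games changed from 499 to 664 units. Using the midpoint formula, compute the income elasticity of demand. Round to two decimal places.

7.99

ΔQ = 165, ΔI = 3000. Midpoints: Ī = 84,500, Q̄ = 581.5.
ε_I = (ΔQ/ΔI)(Ī/Q̄) = (165/3000)(84500/581.5).
ε_I > 0, so the good is normal.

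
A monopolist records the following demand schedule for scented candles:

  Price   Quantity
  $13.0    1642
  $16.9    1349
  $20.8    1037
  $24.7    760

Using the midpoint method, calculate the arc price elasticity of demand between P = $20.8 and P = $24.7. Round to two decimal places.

At P = 20.8, Q = 1037; at P = 24.7, Q = 760.
ΔQ = -277, ΔP = 3.9. Midpoints: P̄ = 22.75, Q̄ = 898.5.
ε = (ΔQ/ΔP)(P̄/Q̄) = (-277/3.9)(22.75/898.5).

-1.80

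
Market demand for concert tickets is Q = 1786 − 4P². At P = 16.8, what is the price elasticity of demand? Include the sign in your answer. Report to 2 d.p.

-3.44

At P = 16.8, Q = 657.040.
dQ/dP = −8P = -134.400.
ε = (dQ/dP)(P/Q) = (-134.400)(16.8/657.040).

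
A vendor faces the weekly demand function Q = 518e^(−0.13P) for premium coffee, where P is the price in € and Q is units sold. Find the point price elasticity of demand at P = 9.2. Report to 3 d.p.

-1.196

At P = 9.2, Q = 156.644.
dQ/dP = −0.13·518e^(−0.13P) = −0.13Q = -20.364.
ε = (dQ/dP)(P/Q) = (-20.364)(9.2/156.644).
|ε| > 1, so demand is elastic at this price.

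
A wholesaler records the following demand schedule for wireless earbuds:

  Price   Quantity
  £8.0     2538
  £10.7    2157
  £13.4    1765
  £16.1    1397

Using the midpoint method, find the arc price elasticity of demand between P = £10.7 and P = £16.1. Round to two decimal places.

At P = 10.7, Q = 2157; at P = 16.1, Q = 1397.
ΔQ = -760, ΔP = 5.4. Midpoints: P̄ = 13.40, Q̄ = 1777.0.
ε = (ΔQ/ΔP)(P̄/Q̄) = (-760/5.4)(13.40/1777.0).

-1.06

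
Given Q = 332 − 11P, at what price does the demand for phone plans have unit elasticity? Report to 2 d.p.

15.09

For linear demand Q = a − bP, ε = −bP/(a − bP). |ε| = 1 when bP = a − bP, i.e. P = a/(2b).
P = 332/(2·11) = 332/22 = 15.0909.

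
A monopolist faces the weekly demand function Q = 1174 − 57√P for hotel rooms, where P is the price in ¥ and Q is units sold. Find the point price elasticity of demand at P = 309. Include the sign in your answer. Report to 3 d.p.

At P = 309, Q = 172.031.
dQ/dP = −57/(2√P) = -1.621.
ε = (dQ/dP)(P/Q) = (-1.621)(309/172.031).

-2.912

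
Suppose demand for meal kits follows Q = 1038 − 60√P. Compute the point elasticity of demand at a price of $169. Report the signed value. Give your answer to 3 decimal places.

-1.512

At P = 169, Q = 258.
dQ/dP = −60/(2√P) = -2.308.
ε = (dQ/dP)(P/Q) = (-2.308)(169/258).
|ε| > 1, so demand is elastic at this price.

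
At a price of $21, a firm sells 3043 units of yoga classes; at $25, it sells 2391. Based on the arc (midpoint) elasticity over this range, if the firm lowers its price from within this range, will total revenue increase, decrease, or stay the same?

Arc ε = (-652/4)(23.00/2717.0) ≈ -1.380.
|ε| = 1.38 > 1, so demand is elastic. A price cut therefore raises total revenue.

increase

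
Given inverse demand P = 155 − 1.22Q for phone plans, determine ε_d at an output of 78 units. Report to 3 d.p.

-0.629

At Q = 78, P = 155 − 1.22(78) = 59.84.
dP/dQ = −1.22, so dQ/dP = 1/(−1.22) = -0.820.
ε = (dQ/dP)(P/Q) = (-0.820)(59.84/78).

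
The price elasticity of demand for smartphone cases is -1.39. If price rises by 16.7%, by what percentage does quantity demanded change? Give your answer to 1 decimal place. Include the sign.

-23.2%

%ΔQ ≈ ε × %ΔP = (-1.39)(16.7%) = -23.21%.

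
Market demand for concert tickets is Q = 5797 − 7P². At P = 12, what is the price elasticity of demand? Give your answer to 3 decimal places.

-0.421

At P = 12, Q = 4789.
dQ/dP = −14P = -168.
ε = (dQ/dP)(P/Q) = (-168)(12/4789).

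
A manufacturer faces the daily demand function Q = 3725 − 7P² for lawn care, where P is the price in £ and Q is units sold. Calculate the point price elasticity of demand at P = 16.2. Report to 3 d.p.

-1.946

At P = 16.2, Q = 1887.920.
dQ/dP = −14P = -226.800.
ε = (dQ/dP)(P/Q) = (-226.800)(16.2/1887.920).
|ε| > 1, so demand is elastic at this price.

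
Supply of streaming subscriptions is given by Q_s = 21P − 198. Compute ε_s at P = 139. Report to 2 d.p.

1.07

At P = 139, Q_s = 2721.
dQ_s/dP = 21.
ε_s = (dQ_s/dP)(P/Q_s) = (21)(139/2721).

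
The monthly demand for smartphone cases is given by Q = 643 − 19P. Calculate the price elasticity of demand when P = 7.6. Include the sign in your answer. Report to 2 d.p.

-0.29

At P = 7.6, Q = 498.600.
dQ/dP = −19.
ε = (dQ/dP)(P/Q) = (-19)(7.6/498.600).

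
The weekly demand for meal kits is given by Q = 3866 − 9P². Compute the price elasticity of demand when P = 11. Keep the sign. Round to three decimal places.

At P = 11, Q = 2777.
dQ/dP = −18P = -198.
ε = (dQ/dP)(P/Q) = (-198)(11/2777).

-0.784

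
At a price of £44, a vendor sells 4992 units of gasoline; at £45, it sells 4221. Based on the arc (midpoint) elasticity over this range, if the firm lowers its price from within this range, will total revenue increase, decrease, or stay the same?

Arc ε = (-771/1)(44.50/4606.5) ≈ -7.448.
|ε| = 7.45 > 1, so demand is elastic. A price cut therefore raises total revenue.

increase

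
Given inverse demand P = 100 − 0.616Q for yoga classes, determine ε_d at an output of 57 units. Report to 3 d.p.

At Q = 57, P = 100 − 0.616(57) = 64.89.
dP/dQ = −0.616, so dQ/dP = 1/(−0.616) = -1.623.
ε = (dQ/dP)(P/Q) = (-1.623)(64.89/57).

-1.848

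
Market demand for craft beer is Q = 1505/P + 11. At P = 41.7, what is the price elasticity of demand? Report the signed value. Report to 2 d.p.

At P = 41.7, Q = 47.091.
dQ/dP = −1505/P² = -0.865.
ε = (dQ/dP)(P/Q) = (-0.865)(41.7/47.091).
|ε| < 1, so demand is inelastic at this price.

-0.77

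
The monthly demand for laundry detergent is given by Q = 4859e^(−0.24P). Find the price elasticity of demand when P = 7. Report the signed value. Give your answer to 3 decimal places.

At P = 7, Q = 905.591.
dQ/dP = −0.24·4859e^(−0.24P) = −0.24Q = -217.342.
ε = (dQ/dP)(P/Q) = (-217.342)(7/905.591).
|ε| > 1, so demand is elastic at this price.

-1.680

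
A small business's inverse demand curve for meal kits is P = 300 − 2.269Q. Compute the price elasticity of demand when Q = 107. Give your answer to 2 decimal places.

At Q = 107, P = 300 − 2.269(107) = 57.22.
dP/dQ = −2.269, so dQ/dP = 1/(−2.269) = -0.441.
ε = (dQ/dP)(P/Q) = (-0.441)(57.22/107).

-0.24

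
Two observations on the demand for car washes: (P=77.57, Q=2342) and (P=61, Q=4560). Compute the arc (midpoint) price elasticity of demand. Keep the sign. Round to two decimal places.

-2.69

ΔQ = 4560 − 2342 = 2218; ΔP = 61 − 77.57 = -16.57.
Midpoints: P̄ = 69.28, Q̄ = 3451.0.
ε = (ΔQ/ΔP)(P̄/Q̄) = (2218/-16.57)(69.28/3451.0).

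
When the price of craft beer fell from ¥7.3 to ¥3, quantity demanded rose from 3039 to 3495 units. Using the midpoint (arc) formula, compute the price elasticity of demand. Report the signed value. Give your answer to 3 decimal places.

-0.167

ΔQ = 3495 − 3039 = 456; ΔP = 3 − 7.3 = -4.3.
Midpoints: P̄ = 5.15, Q̄ = 3267.0.
ε = (ΔQ/ΔP)(P̄/Q̄) = (456/-4.3)(5.15/3267.0).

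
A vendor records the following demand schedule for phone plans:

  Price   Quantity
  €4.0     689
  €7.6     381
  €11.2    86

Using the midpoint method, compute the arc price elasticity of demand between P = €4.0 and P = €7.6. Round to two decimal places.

-0.93

At P = 4.0, Q = 689; at P = 7.6, Q = 381.
ΔQ = -308, ΔP = 3.6. Midpoints: P̄ = 5.80, Q̄ = 535.0.
ε = (ΔQ/ΔP)(P̄/Q̄) = (-308/3.6)(5.80/535.0).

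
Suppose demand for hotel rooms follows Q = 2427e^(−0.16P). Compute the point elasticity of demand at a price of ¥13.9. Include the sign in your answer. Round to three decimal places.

At P = 13.9, Q = 262.542.
dQ/dP = −0.16·2427e^(−0.16P) = −0.16Q = -42.007.
ε = (dQ/dP)(P/Q) = (-42.007)(13.9/262.542).
|ε| > 1, so demand is elastic at this price.

-2.224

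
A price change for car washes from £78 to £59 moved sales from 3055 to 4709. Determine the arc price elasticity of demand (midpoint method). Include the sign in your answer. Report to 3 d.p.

ΔQ = 4709 − 3055 = 1654; ΔP = 59 − 78 = -19.
Midpoints: P̄ = 68.50, Q̄ = 3882.0.
ε = (ΔQ/ΔP)(P̄/Q̄) = (1654/-19)(68.50/3882.0).

-1.536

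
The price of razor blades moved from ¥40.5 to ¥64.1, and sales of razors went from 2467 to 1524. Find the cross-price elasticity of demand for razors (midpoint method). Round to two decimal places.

ΔQ_x = 1524 − 2467 = -943; ΔP_y = 64.1 − 40.5 = 23.6.
Midpoints: P̄_y = 52.30, Q̄_x = 1995.5.
ε_xy = (ΔQ_x/ΔP_y)(P̄_y/Q̄_x) = (-943/23.6)(52.30/1995.5).

-1.05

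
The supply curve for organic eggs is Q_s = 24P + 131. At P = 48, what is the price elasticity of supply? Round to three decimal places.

0.898

At P = 48, Q_s = 1283.
dQ_s/dP = 24.
ε_s = (dQ_s/dP)(P/Q_s) = (24)(48/1283).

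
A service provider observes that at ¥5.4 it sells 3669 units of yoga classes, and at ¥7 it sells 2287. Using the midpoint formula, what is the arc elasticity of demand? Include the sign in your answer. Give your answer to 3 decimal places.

-1.798

ΔQ = 2287 − 3669 = -1382; ΔP = 7 − 5.4 = 1.6.
Midpoints: P̄ = 6.20, Q̄ = 2978.0.
ε = (ΔQ/ΔP)(P̄/Q̄) = (-1382/1.6)(6.20/2978.0).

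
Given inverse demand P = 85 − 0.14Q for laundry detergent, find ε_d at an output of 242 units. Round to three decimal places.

-1.509

At Q = 242, P = 85 − 0.14(242) = 51.12.
dP/dQ = −0.14, so dQ/dP = 1/(−0.14) = -7.143.
ε = (dQ/dP)(P/Q) = (-7.143)(51.12/242).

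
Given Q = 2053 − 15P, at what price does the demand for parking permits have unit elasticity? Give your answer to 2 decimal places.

For linear demand Q = a − bP, ε = −bP/(a − bP). |ε| = 1 when bP = a − bP, i.e. P = a/(2b).
P = 2053/(2·15) = 2053/30 = 68.4333.

68.43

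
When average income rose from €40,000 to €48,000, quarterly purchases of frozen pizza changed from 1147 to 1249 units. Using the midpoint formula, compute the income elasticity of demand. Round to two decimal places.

ΔQ = 102, ΔI = 8000. Midpoints: Ī = 44,000, Q̄ = 1198.0.
ε_I = (ΔQ/ΔI)(Ī/Q̄) = (102/8000)(44000/1198.0).

0.47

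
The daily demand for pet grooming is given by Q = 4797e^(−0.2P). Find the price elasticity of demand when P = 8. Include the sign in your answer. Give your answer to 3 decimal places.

At P = 8, Q = 968.498.
dQ/dP = −0.2·4797e^(−0.2P) = −0.2Q = -193.700.
ε = (dQ/dP)(P/Q) = (-193.700)(8/968.498).

-1.600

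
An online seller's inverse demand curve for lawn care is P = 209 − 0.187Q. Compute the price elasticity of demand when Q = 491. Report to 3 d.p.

At Q = 491, P = 209 − 0.187(491) = 117.18.
dP/dQ = −0.187, so dQ/dP = 1/(−0.187) = -5.348.
ε = (dQ/dP)(P/Q) = (-5.348)(117.18/491).

-1.276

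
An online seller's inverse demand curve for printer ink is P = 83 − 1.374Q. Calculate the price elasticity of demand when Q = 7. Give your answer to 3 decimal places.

-7.630

At Q = 7, P = 83 − 1.374(7) = 73.38.
dP/dQ = −1.374, so dQ/dP = 1/(−1.374) = -0.728.
ε = (dQ/dP)(P/Q) = (-0.728)(73.38/7).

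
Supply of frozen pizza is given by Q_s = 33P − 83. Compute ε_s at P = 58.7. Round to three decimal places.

At P = 58.7, Q_s = 1854.10.
dQ_s/dP = 33.
ε_s = (dQ_s/dP)(P/Q_s) = (33)(58.7/1854.10).

1.045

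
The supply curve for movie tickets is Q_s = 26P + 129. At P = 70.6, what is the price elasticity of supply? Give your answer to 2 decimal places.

At P = 70.6, Q_s = 1964.60.
dQ_s/dP = 26.
ε_s = (dQ_s/dP)(P/Q_s) = (26)(70.6/1964.60).

0.93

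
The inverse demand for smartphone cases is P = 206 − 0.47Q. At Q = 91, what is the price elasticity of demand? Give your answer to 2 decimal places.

At Q = 91, P = 206 − 0.47(91) = 163.23.
dP/dQ = −0.47, so dQ/dP = 1/(−0.47) = -2.128.
ε = (dQ/dP)(P/Q) = (-2.128)(163.23/91).

-3.82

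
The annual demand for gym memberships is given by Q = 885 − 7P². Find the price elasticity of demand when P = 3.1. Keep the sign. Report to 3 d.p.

At P = 3.1, Q = 817.730.
dQ/dP = −14P = -43.400.
ε = (dQ/dP)(P/Q) = (-43.400)(3.1/817.730).

-0.165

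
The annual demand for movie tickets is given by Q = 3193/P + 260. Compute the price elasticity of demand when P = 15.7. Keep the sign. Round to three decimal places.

-0.439

At P = 15.7, Q = 463.376.
dQ/dP = −3193/P² = -12.954.
ε = (dQ/dP)(P/Q) = (-12.954)(15.7/463.376).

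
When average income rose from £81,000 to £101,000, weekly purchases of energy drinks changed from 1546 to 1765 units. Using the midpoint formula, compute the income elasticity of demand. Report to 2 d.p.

ΔQ = 219, ΔI = 20000. Midpoints: Ī = 91,000, Q̄ = 1655.5.
ε_I = (ΔQ/ΔI)(Ī/Q̄) = (219/20000)(91000/1655.5).

0.60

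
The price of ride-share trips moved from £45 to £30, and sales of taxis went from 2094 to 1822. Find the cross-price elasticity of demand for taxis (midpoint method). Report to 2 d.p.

ΔQ_x = 1822 − 2094 = -272; ΔP_y = 30 − 45 = -15.
Midpoints: P̄_y = 37.50, Q̄_x = 1958.0.
ε_xy = (ΔQ_x/ΔP_y)(P̄_y/Q̄_x) = (-272/-15)(37.50/1958.0).

0.35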